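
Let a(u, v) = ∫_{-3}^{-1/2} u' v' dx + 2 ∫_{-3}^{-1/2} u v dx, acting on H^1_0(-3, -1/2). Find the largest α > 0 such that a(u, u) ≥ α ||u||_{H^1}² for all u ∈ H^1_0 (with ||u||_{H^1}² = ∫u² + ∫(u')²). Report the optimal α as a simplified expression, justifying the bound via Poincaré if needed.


α = 1

Coercivity of a(·,·) on H^1_0(-3, -1/2) means a(u, u) ≥ α ||u||_{H^1}² for every u ∈ H^1_0.
The interval has length L = 5/2, and Poincaré/coercivity depend only on L. Here a(u, u) = ∫(u')² + (2)·∫u².
Here c = 2 ≥ 1, so a(u,u) = ∫(u')² + c∫u² ≥ ∫(u')² + ∫u² = ||u||_{H^1}², i.e. α = 1 works. No larger α is possible: a(u,u) ≥ α||u||_{H^1}² means (1−α)∫(u')² ≥ (α−c)∫u², and for the modes u_n = sin(nπ(x−x₀)/L) (x₀ the left endpoint) one has ∫u_n²/∫(u_n')² = (L/(nπ))² → 0, so a(u_n,u_n)/||u_n||_{H^1}² → 1. Hence the optimal constant is α = 1.
Therefore α = 1.


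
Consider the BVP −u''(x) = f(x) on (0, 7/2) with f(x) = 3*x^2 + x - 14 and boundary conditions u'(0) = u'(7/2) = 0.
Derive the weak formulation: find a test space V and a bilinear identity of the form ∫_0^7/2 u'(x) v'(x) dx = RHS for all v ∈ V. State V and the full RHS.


V = H^1(0, 7/2) (no boundary constraint on v; u is determined up to an additive constant); weak form: ∫_0^7/2 u'v' dx = ∫_0^7/2 (3*x^2 + x - 14) v dx for all v ∈ V.

Multiply both sides by a test function v and integrate from 0 to 7/2:
  ∫_0^7/2 −u''(x) v(x) dx = ∫_0^7/2 f(x) v(x) dx.
Integrate the LHS by parts once:
  ∫_0^7/2 −u'' v dx = −[u'(x) v(x)]_0^7/2 + ∫_0^7/2 u'(x) v'(x) dx.
Thus ∫_0^7/2 u'(x) v'(x) dx = ∫_0^7/2 f(x) v(x) dx + [u'(x) v(x)]_0^7/2.
Choose V so that boundary terms are either known or forced to vanish.
u has homogeneous Neumann: u'(0) = u'(7/2) = 0. So [u' v]_0^7/2 = 0·v(7/2) − 0·v(0) = 0 for any v; take V = H^1(0, 7/2).
Weak formulation: find u (satisfying any essential BC) such that ∫_0^7/2 u'(x) v'(x) dx = ∫_0^7/2 f v dx for all v ∈ V (homogeneous Neumann, so boundary terms vanish).
Substituting f(x) = 3*x^2 + x - 14, the right-hand side is ∫_0^7/2 (3*x^2 + x - 14) v dx.
Compatibility check (pure Neumann): taking v ≡ 1 ∈ V gives 0 = ∫_0^7/2 f dx + (0) − (0), i.e. ∫_0^7/2 f dx must equal u'(0) − u'(7/2) = 0. Indeed ∫_0^7/2 (3*x^2 + x - 14) dx = 0, so the data are compatible. The solution is then unique only up to an additive constant (fix it e.g. by requiring ∫_0^7/2 u dx = 0).


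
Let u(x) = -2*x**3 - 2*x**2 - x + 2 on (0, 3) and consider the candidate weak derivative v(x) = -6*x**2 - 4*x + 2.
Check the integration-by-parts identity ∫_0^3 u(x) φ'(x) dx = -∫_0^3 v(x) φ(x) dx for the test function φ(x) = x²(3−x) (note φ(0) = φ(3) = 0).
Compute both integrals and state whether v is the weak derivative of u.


LHS = 4023/20, RHS = 1809/10. No, v is not the weak derivative of u.

u(x) = -2*x**3 - 2*x**2 - x + 2, classical derivative u'(x) = -6*x**2 - 4*x - 1.
φ(x) = x²(3−x), so φ'(x) = 3*x*(2 - x).
Note φ(0) = φ(3) = 0, so the boundary term u·φ vanishes.
LHS = ∫_0^3 u(x) φ'(x) dx = ∫_0^3 (6*x^5 - 6*x^4 - 9*x^3 - 12*x^2 + 12*x) dx. Term by term:
  ∫_0^3 6*x^5 dx = 729;  ∫_0^3 -6*x^4 dx = -1458/5;  ∫_0^3 -9*x^3 dx = -729/4;
  ∫_0^3 -12*x^2 dx = -108;  ∫_0^3 12*x dx = 54.
Sum: 729 − 1458/5 − 729/4 − 108 + 54 = 4023/20.
So LHS = 4023/20.
∫_0^3 v(x) φ(x) dx = ∫_0^3 (6*x^5 - 14*x^4 - 14*x^3 + 6*x^2) dx. Term by term:
  ∫_0^3 6*x^5 dx = 729;  ∫_0^3 -14*x^4 dx = -3402/5;  ∫_0^3 -14*x^3 dx = -567/2;
  ∫_0^3 6*x^2 dx = 54.
Sum: 729 − 3402/5 − 567/2 + 54 = -1809/10.
So RHS = -∫_0^3 v(x) φ(x) dx = 1809/10.
LHS − RHS = 81/4 ≠ 0, so the identity fails.
(For a valid weak derivative the identity must hold for EVERY test function, in particular this one. The failure shows v is NOT the weak derivative of u.)
Correct weak derivative would be u'(x) = -6*x**2 - 4*x - 1.


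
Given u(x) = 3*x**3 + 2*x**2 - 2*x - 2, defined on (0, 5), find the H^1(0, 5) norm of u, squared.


||u||_{H^1}^2 = 1290705/7

The H^1 norm (squared) on an interval (0, L) is
  ||u||_{H^1}^2 = ∫_0^L u(x)^2 dx + ∫_0^L u'(x)^2 dx.
Compute u'(x) = 9*x**2 + 4*x - 2.
Then u(x)^2 = 9*x**6 + 12*x**5 - 8*x**4 - 20*x**3 - 4*x**2 + 8*x + 4 and u'(x)^2 = 81*x**4 + 72*x**3 - 20*x**2 - 16*x + 4.
Integrate each monomial from 0 to 5 using ∫_0^5 c·x^n dx = c·5^(n+1)/(n+1):
  ∫_0^5 u(x)^2 dx = ∫_0^5 (9*x^6 + 12*x^5 - 8*x^4 - 20*x^3 - 4*x^2 + 8*x + 4) dx. Term by term:
    ∫_0^5 9*x^6 dx = 703125/7;  ∫_0^5 12*x^5 dx = 31250;  ∫_0^5 -8*x^4 dx = -5000;
    ∫_0^5 -20*x^3 dx = -3125;  ∫_0^5 -4*x^2 dx = -500/3;  ∫_0^5 8*x dx = 100;
    ∫_0^5 4 dx = 20.
  Sum: 703125/7 + 31250 − 5000 − 3125 − 500/3 + 100 + 20 = 2594020/21.
  ∫_0^5 u'(x)^2 dx = ∫_0^5 (81*x^4 + 72*x^3 - 20*x^2 - 16*x + 4) dx. Term by term:
    ∫_0^5 81*x^4 dx = 50625;  ∫_0^5 72*x^3 dx = 11250;  ∫_0^5 -20*x^2 dx = -2500/3;
    ∫_0^5 -16*x dx = -200;  ∫_0^5 4 dx = 20.
  Sum: 50625 + 11250 − 2500/3 − 200 + 20 = 182585/3.
Adding: ||u||_{H^1}^2 = 2594020/21 + 182585/3 = 1290705/7.


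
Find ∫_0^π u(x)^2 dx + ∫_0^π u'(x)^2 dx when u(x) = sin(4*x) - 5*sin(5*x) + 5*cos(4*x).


||u||_{H^1(0,π)}^2 = -8500/9 + 546*π

u'(x) = -20*sin(4*x) + 4*cos(4*x) - 25*cos(5*x).
Expand u² and (u')² and integrate term by term on (0, π), using: for integers n ≥ 1, ∫_0^π sin²(nx) dx = ∫_0^π cos²(nx) dx = π/2; for n ≠ n', ∫_0^π sin(nx)sin(n'x) dx = ∫_0^π cos(nx)cos(n'x) dx = 0; and by product-to-sum, ∫_0^π sin(nx)cos(n'x) dx = ½∫_0^π [sin((n+n')x) + sin((n−n')x)] dx, which is 0 when n+n' is even and 2n/(n²−n'²) when n+n' is odd (it need not vanish on (0, π)).
  u² squared terms: (-5)²·∫sin(5x)² dx = 25·π/2 = 25*π/2;  (5)²·∫cos(4x)² dx = 25·π/2 = 25*π/2;  (1)²·∫sin(4x)² dx = 1·π/2 = π/2.
  u² cross terms: 2·(-5)·(5)·∫sin(5x)·cos(4x) dx = -50·(10/9) = -500/9;  2·(-5)·(1)·∫sin(5x)·sin(4x) dx = -10·(0) = 0;  2·(5)·(1)·∫cos(4x)·sin(4x) dx = 10·(0) = 0.
  So ∫_0^π u² dx = 25*π/2 + 25*π/2 + π/2 − 500/9 + 0 + 0 = -500/9 + 51*π/2.
  (u')² squared terms: (-25)²·∫cos(5x)² dx = 625·π/2 = 625*π/2;  (-20)²·∫sin(4x)² dx = 400·π/2 = 200*π;  (4)²·∫cos(4x)² dx = 16·π/2 = 8*π.
  (u')² cross terms: 2·(-25)·(-20)·∫cos(5x)·sin(4x) dx = 1000·(-8/9) = -8000/9;  2·(-25)·(4)·∫cos(5x)·cos(4x) dx = -200·(0) = 0;  2·(-20)·(4)·∫sin(4x)·cos(4x) dx = -160·(0) = 0.
  So ∫_0^π (u')² dx = 625*π/2 + 200*π + 8*π − 8000/9 + 0 + 0 = -8000/9 + 1041*π/2.
||u||_{H^1}^2 = (-500/9 + 51*π/2) + (-8000/9 + 1041*π/2) = -8500/9 + 546*π.


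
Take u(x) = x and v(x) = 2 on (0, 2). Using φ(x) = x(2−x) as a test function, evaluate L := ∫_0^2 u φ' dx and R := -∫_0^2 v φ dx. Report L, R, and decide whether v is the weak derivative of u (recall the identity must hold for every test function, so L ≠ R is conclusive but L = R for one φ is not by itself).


LHS = -4/3, RHS = -8/3. No, v is not the weak derivative of u.

u(x) = x, classical derivative u'(x) = 1.
φ(x) = x(2−x), so φ'(x) = 2 - 2*x.
Note φ(0) = φ(2) = 0, so the boundary term u·φ vanishes.
LHS = ∫_0^2 u(x) φ'(x) dx = ∫_0^2 (-2*x^2 + 2*x) dx. Term by term:
  ∫_0^2 -2*x^2 dx = -16/3;  ∫_0^2 2*x dx = 4.
Sum: -16/3 + 4 = -4/3.
So LHS = -4/3.
∫_0^2 v(x) φ(x) dx = ∫_0^2 (-2*x^2 + 4*x) dx. Term by term:
  ∫_0^2 -2*x^2 dx = -16/3;  ∫_0^2 4*x dx = 8.
Sum: -16/3 + 8 = 8/3.
So RHS = -∫_0^2 v(x) φ(x) dx = -8/3.
LHS − RHS = 4/3 ≠ 0, so the identity fails.
(For a valid weak derivative the identity must hold for EVERY test function, in particular this one. The failure shows v is NOT the weak derivative of u.)
Correct weak derivative would be u'(x) = 1.


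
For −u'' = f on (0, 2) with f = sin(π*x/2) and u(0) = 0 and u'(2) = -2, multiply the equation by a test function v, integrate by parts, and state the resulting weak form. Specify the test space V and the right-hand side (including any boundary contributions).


V = {v ∈ H^1(0, 2) : v(0) = 0} (test functions vanish at x = 0 where u is specified); weak form: ∫_0^2 u'v' dx = ∫_0^2 (sin(π*x/2)) v dx − 2·v(2) for all v ∈ V.

Multiply both sides by a test function v and integrate from 0 to 2:
  ∫_0^2 −u''(x) v(x) dx = ∫_0^2 f(x) v(x) dx.
Integrate the LHS by parts once:
  ∫_0^2 −u'' v dx = −[u'(x) v(x)]_0^2 + ∫_0^2 u'(x) v'(x) dx.
Thus ∫_0^2 u'(x) v'(x) dx = ∫_0^2 f(x) v(x) dx + [u'(x) v(x)]_0^2.
Choose V so that boundary terms are either known or forced to vanish.
Mixed BC: u(0) = 0 (Dirichlet) and u'(2) = -2 (Neumann). Define V = {v ∈ H^1(0, 2) : v(0) = 0}. Then [u' v]_0^2 = u'(2)·v(2) − u'(0)·0 = − 2·v(2).
Weak formulation: find u (satisfying any essential BC) such that ∫_0^2 u'(x) v'(x) dx = ∫_0^2 f v dx − 2·v(2) for all v ∈ V (Dirichlet at 0 absorbed into V; Neumann datum at x = 2 contributes the boundary term).
Substituting f(x) = sin(π*x/2), the right-hand side is ∫_0^2 (sin(π*x/2)) v dx − 2·v(2).


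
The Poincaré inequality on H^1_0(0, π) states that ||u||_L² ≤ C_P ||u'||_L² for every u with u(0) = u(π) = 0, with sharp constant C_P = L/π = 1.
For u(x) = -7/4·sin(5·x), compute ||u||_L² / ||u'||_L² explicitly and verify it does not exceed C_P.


||u||_L² / ||u'||_L² = 1/5 < C_P = 1.

u(x) = -7/4·sin(5·x), so u'(x) = -35*cos(5*x)/4.
Writing u(x) = A·sin(kπx/L) with A = -7/4 and k = 5, use ∫_0^L sin²(kπx/L) dx = L/2 and ∫_0^L cos²(kπx/L) dx = L/2.
u² = 49/16·sin²(5·x) and (u')² = 1225/16·cos²(5·x), and each of sin², cos² integrates to L/2 = π/2 over (0, π).
∫_0^π u² dx = 49*π/32, so ||u||_L² = 7*sqrt(2)*sqrt(π)/8.
∫_0^π (u')² dx = 1225*π/32, so ||u'||_L² = 35*sqrt(2)*sqrt(π)/8.
Ratio ||u||_L² / ||u'||_L² = 1/5.
Sharp Poincaré constant on H^1_0(0, π) is C_P = L/π = 1, achieved by sin(x).
This is the k = 5 harmonic; the ratio L/(kπ) is strictly less than C_P = L/π, consistent with the sharp inequality ||u||_L² ≤ C_P ||u'||_L².


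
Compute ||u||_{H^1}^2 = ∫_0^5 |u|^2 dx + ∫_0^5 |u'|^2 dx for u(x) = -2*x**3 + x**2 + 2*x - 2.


||u||_{H^1}^2 = 347780/7

The H^1 norm (squared) on an interval (0, L) is
  ||u||_{H^1}^2 = ∫_0^L u(x)^2 dx + ∫_0^L u'(x)^2 dx.
Compute u'(x) = -6*x**2 + 2*x + 2.
Then u(x)^2 = 4*x**6 - 4*x**5 - 7*x**4 + 12*x**3 - 8*x + 4 and u'(x)^2 = 36*x**4 - 24*x**3 - 20*x**2 + 8*x + 4.
Integrate each monomial from 0 to 5 using ∫_0^5 c·x^n dx = c·5^(n+1)/(n+1):
  ∫_0^5 u(x)^2 dx = ∫_0^5 (4*x^6 - 4*x^5 - 7*x^4 + 12*x^3 - 8*x + 4) dx. Term by term:
    ∫_0^5 4*x^6 dx = 312500/7;  ∫_0^5 -4*x^5 dx = -31250/3;  ∫_0^5 -7*x^4 dx = -4375;
    ∫_0^5 12*x^3 dx = 1875;  ∫_0^5 -8*x dx = -100;  ∫_0^5 4 dx = 20.
  Sum: 312500/7 − 31250/3 − 4375 + 1875 − 100 + 20 = 664570/21.
  ∫_0^5 u'(x)^2 dx = ∫_0^5 (36*x^4 - 24*x^3 - 20*x^2 + 8*x + 4) dx. Term by term:
    ∫_0^5 36*x^4 dx = 22500;  ∫_0^5 -24*x^3 dx = -3750;  ∫_0^5 -20*x^2 dx = -2500/3;
    ∫_0^5 8*x dx = 100;  ∫_0^5 4 dx = 20.
  Sum: 22500 − 3750 − 2500/3 + 100 + 20 = 54110/3.
Adding: ||u||_{H^1}^2 = 664570/21 + 54110/3 = 347780/7.


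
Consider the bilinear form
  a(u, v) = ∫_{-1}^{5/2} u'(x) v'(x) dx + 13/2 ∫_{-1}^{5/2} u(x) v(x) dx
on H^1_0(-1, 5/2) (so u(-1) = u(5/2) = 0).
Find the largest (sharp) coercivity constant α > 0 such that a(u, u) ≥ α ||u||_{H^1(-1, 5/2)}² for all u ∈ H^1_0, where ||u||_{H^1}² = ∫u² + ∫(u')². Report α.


α = 1

Coercivity of a(·,·) on H^1_0(-1, 5/2) means a(u, u) ≥ α ||u||_{H^1}² for every u ∈ H^1_0.
The interval has length L = 7/2, and Poincaré/coercivity depend only on L. Here a(u, u) = ∫(u')² + (13/2)·∫u².
Here c = 13/2 ≥ 1, so a(u,u) = ∫(u')² + c∫u² ≥ ∫(u')² + ∫u² = ||u||_{H^1}², i.e. α = 1 works. No larger α is possible: a(u,u) ≥ α||u||_{H^1}² means (1−α)∫(u')² ≥ (α−c)∫u², and for the modes u_n = sin(nπ(x−x₀)/L) (x₀ the left endpoint) one has ∫u_n²/∫(u_n')² = (L/(nπ))² → 0, so a(u_n,u_n)/||u_n||_{H^1}² → 1. Hence the optimal constant is α = 1.
Therefore α = 1.


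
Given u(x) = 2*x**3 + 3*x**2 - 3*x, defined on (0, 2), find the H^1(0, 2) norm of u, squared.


||u||_{H^1}^2 = 20942/35

The H^1 norm (squared) on an interval (0, L) is
  ||u||_{H^1}^2 = ∫_0^L u(x)^2 dx + ∫_0^L u'(x)^2 dx.
Compute u'(x) = 6*x**2 + 6*x - 3.
Then u(x)^2 = 4*x**6 + 12*x**5 - 3*x**4 - 18*x**3 + 9*x**2 and u'(x)^2 = 36*x**4 + 72*x**3 - 36*x + 9.
Integrate each monomial from 0 to 2 using ∫_0^2 c·x^n dx = c·2^(n+1)/(n+1):
  ∫_0^2 u(x)^2 dx = ∫_0^2 (4*x^6 + 12*x^5 - 3*x^4 - 18*x^3 + 9*x^2) dx. Term by term:
    ∫_0^2 4*x^6 dx = 512/7;  ∫_0^2 12*x^5 dx = 128;  ∫_0^2 -3*x^4 dx = -96/5;
    ∫_0^2 -18*x^3 dx = -72;  ∫_0^2 9*x^2 dx = 24.
  Sum: 512/7 + 128 − 96/5 − 72 + 24 = 4688/35.
  ∫_0^2 u'(x)^2 dx = ∫_0^2 (36*x^4 + 72*x^3 - 36*x + 9) dx. Term by term:
    ∫_0^2 36*x^4 dx = 1152/5;  ∫_0^2 72*x^3 dx = 288;  ∫_0^2 -36*x dx = -72;
    ∫_0^2 9 dx = 18.
  Sum: 1152/5 + 288 − 72 + 18 = 2322/5.
Adding: ||u||_{H^1}^2 = 4688/35 + 2322/5 = 20942/35.


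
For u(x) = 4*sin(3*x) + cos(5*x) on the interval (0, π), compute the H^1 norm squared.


||u||_{H^1(0,π)}^2 = 93*π

u'(x) = -5*sin(5*x) + 12*cos(3*x).
Expand u² and (u')² and integrate term by term on (0, π), using: for integers n ≥ 1, ∫_0^π sin²(nx) dx = ∫_0^π cos²(nx) dx = π/2; for n ≠ n', ∫_0^π sin(nx)sin(n'x) dx = ∫_0^π cos(nx)cos(n'x) dx = 0; and by product-to-sum, ∫_0^π sin(nx)cos(n'x) dx = ½∫_0^π [sin((n+n')x) + sin((n−n')x)] dx, which is 0 when n+n' is even and 2n/(n²−n'²) when n+n' is odd (it need not vanish on (0, π)).
  u² squared terms: (4)²·∫sin(3x)² dx = 16·π/2 = 8*π;  (1)²·∫cos(5x)² dx = 1·π/2 = π/2.
  u² cross terms: 2·(4)·(1)·∫sin(3x)·cos(5x) dx = 8·(0) = 0.
  So ∫_0^π u² dx = 8*π + π/2 + 0 = 17*π/2.
  (u')² squared terms: (-5)²·∫sin(5x)² dx = 25·π/2 = 25*π/2;  (12)²·∫cos(3x)² dx = 144·π/2 = 72*π.
  (u')² cross terms: 2·(-5)·(12)·∫sin(5x)·cos(3x) dx = -120·(0) = 0.
  So ∫_0^π (u')² dx = 25*π/2 + 72*π + 0 = 169*π/2.
||u||_{H^1}^2 = (17*π/2) + (169*π/2) = 93*π.


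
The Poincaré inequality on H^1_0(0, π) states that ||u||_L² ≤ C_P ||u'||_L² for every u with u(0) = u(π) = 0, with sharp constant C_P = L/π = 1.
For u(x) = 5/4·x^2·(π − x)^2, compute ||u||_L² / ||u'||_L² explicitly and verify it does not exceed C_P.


||u||_L² / ||u'||_L² = sqrt(3)*π/6 < C_P = 1.

u(x) = 5/4·x^2·(π − x)^2, so u'(x) = 5*x*(x - π)*(2*x - π)/2.
u(x) = 5/4·x^2·(π − x)^2 vanishes at x = 0 and x = π, so u ∈ H^1_0(0, π). Differentiate via the product rule and integrate the resulting polynomials term by term.
  ∫_0^π u² dx = ∫_0^π (25*x^8/16 - 25*π*x^7/4 + 75*π^2*x^6/8 - 25*π^3*x^5/4 + 25*π^4*x^4/16) dx. Term by term:
    ∫_0^π 25*x^8/16 dx = 25*π^9/144;  ∫_0^π -25*π*x^7/4 dx = -25*π^9/32;  ∫_0^π 75*π^2*x^6/8 dx = 75*π^9/56;
    ∫_0^π -25*π^3*x^5/4 dx = -25*π^9/24;  ∫_0^π 25*π^4*x^4/16 dx = 5*π^9/16.
  Sum: 25*π^9/144 − 25*π^9/32 + 75*π^9/56 − 25*π^9/24 + 5*π^9/16 = 5*π^9/2016.
  ∫_0^π (u')² dx = ∫_0^π (25*x^6 - 75*π*x^5 + 325*π^2*x^4/4 - 75*π^3*x^3/2 + 25*π^4*x^2/4) dx. Term by term:
    ∫_0^π 25*x^6 dx = 25*π^7/7;  ∫_0^π -75*π*x^5 dx = -25*π^7/2;  ∫_0^π 325*π^2*x^4/4 dx = 65*π^7/4;
    ∫_0^π -75*π^3*x^3/2 dx = -75*π^7/8;  ∫_0^π 25*π^4*x^2/4 dx = 25*π^7/12.
  Sum: 25*π^7/7 − 25*π^7/2 + 65*π^7/4 − 75*π^7/8 + 25*π^7/12 = 5*π^7/168.
∫_0^π u² dx = 5*π^9/2016, so ||u||_L² = sqrt(70)*π^(9/2)/168.
∫_0^π (u')² dx = 5*π^7/168, so ||u'||_L² = sqrt(210)*π^(7/2)/84.
Ratio ||u||_L² / ||u'||_L² = sqrt(3)*π/6.
Sharp Poincaré constant on H^1_0(0, π) is C_P = L/π = 1, achieved by sin(x).
A polynomial bump cannot attain the sharp Poincaré constant (only the first sine eigenfunction does), so the ratio is strictly less than C_P, consistent with ||u||_L² ≤ C_P ||u'||_L².


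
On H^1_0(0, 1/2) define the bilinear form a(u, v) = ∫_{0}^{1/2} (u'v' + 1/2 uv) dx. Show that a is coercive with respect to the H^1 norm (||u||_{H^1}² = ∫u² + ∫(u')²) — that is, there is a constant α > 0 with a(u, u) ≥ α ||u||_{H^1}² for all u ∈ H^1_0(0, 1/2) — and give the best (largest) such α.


α = (1 + 8*π^2)/(2*(1 + 4*π^2))

Coercivity of a(·,·) on H^1_0(0, 1/2) means a(u, u) ≥ α ||u||_{H^1}² for every u ∈ H^1_0.
The interval has length L = 1/2, and Poincaré/coercivity depend only on L. Here a(u, u) = ∫(u')² + (1/2)·∫u².
Here 0 < c = 1/2 < 1. The condition a(u,u) ≥ α||u||_{H^1}² reads (1−α)∫(u')² ≥ (α−c)∫u². Any admissible α is ≤ 1 (rapidly oscillating u have ∫u²/∫(u')² → 0), and α = 1 would force 0 ≥ (1−c)∫u², impossible since c < 1; so 1−α > 0. By the sharp Poincaré inequality on H^1_0 of an interval of length L, ∫(u')² ≥ (π/L)²∫u² with equality for the first sine mode sin(π(x−x₀)/L) (x₀ the left endpoint), so the inequality holds for all u iff (1−α)(π/L)² ≥ α − c, i.e. α ≤ ((π/L)² + c)/((π/L)² + 1) = (1 + c(L/π)²)/(1 + (L/π)²). With (π/L)² = 4*π^2 and c = 1/2, the largest admissible constant is α = ((π/L)² + c)/((π/L)² + 1).
Simplifying, α = (1 + 8*π^2)/(2*(1 + 4*π^2)).


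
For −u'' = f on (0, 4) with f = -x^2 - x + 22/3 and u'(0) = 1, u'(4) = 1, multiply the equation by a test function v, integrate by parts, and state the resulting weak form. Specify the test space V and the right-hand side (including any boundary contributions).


V = H^1(0, 4) (v unrestricted at boundary; u is determined up to an additive constant); weak form: ∫_0^4 u'v' dx = ∫_0^4 (-x^2 - x + 22/3) v dx + v(4) − v(0) for all v ∈ V.

Multiply both sides by a test function v and integrate from 0 to 4:
  ∫_0^4 −u''(x) v(x) dx = ∫_0^4 f(x) v(x) dx.
Integrate the LHS by parts once:
  ∫_0^4 −u'' v dx = −[u'(x) v(x)]_0^4 + ∫_0^4 u'(x) v'(x) dx.
Thus ∫_0^4 u'(x) v'(x) dx = ∫_0^4 f(x) v(x) dx + [u'(x) v(x)]_0^4.
Choose V so that boundary terms are either known or forced to vanish.
u has inhomogeneous Neumann u'(0) = 1, u'(4) = 1. [u' v]_0^4 = (1)·v(4) − (1)·v(0) = v(4) − v(0). Take V = H^1(0, 4); boundary term becomes part of RHS.
Weak formulation: find u (satisfying any essential BC) such that ∫_0^4 u'(x) v'(x) dx = ∫_0^4 f v dx + v(4) − v(0) for all v ∈ V (Neumann data are natural BCs: they enter the RHS as boundary terms).
Substituting f(x) = -x^2 - x + 22/3, the right-hand side is ∫_0^4 (-x^2 - x + 22/3) v dx + v(4) − v(0).
Compatibility check (pure Neumann): taking v ≡ 1 ∈ V gives 0 = ∫_0^4 f dx + (1) − (1), i.e. ∫_0^4 f dx must equal u'(0) − u'(4) = 0. Indeed ∫_0^4 (-x^2 - x + 22/3) dx = 0, so the data are compatible. The solution is then unique only up to an additive constant (fix it e.g. by requiring ∫_0^4 u dx = 0).


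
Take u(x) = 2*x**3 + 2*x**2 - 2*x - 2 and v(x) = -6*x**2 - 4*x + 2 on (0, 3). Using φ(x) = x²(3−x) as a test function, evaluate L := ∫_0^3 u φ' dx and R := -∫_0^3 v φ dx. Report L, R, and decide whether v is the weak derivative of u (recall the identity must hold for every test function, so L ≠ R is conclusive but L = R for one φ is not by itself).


LHS = -1809/10, RHS = 1809/10. No, v is not the weak derivative of u.

u(x) = 2*x**3 + 2*x**2 - 2*x - 2, classical derivative u'(x) = 6*x**2 + 4*x - 2.
φ(x) = x²(3−x), so φ'(x) = 3*x*(2 - x).
Note φ(0) = φ(3) = 0, so the boundary term u·φ vanishes.
LHS = ∫_0^3 u(x) φ'(x) dx = ∫_0^3 (-6*x^5 + 6*x^4 + 18*x^3 - 6*x^2 - 12*x) dx. Term by term:
  ∫_0^3 -6*x^5 dx = -729;  ∫_0^3 6*x^4 dx = 1458/5;  ∫_0^3 18*x^3 dx = 729/2;
  ∫_0^3 -6*x^2 dx = -54;  ∫_0^3 -12*x dx = -54.
Sum: -729 + 1458/5 + 729/2 − 54 − 54 = -1809/10.
So LHS = -1809/10.
∫_0^3 v(x) φ(x) dx = ∫_0^3 (6*x^5 - 14*x^4 - 14*x^3 + 6*x^2) dx. Term by term:
  ∫_0^3 6*x^5 dx = 729;  ∫_0^3 -14*x^4 dx = -3402/5;  ∫_0^3 -14*x^3 dx = -567/2;
  ∫_0^3 6*x^2 dx = 54.
Sum: 729 − 3402/5 − 567/2 + 54 = -1809/10.
So RHS = -∫_0^3 v(x) φ(x) dx = 1809/10.
LHS − RHS = -1809/5 ≠ 0, so the identity fails.
(For a valid weak derivative the identity must hold for EVERY test function, in particular this one. The failure shows v is NOT the weak derivative of u.)
Correct weak derivative would be u'(x) = 6*x**2 + 4*x - 2.


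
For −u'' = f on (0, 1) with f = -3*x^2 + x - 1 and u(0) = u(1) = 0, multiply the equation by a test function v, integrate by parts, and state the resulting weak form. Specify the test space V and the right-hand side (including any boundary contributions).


V = H^1_0(0, 1) (so v(0) = v(1) = 0); weak form: ∫_0^1 u'v' dx = ∫_0^1 (-3*x^2 + x - 1) v dx for all v ∈ V.

Multiply both sides by a test function v and integrate from 0 to 1:
  ∫_0^1 −u''(x) v(x) dx = ∫_0^1 f(x) v(x) dx.
Integrate the LHS by parts once:
  ∫_0^1 −u'' v dx = −[u'(x) v(x)]_0^1 + ∫_0^1 u'(x) v'(x) dx.
Thus ∫_0^1 u'(x) v'(x) dx = ∫_0^1 f(x) v(x) dx + [u'(x) v(x)]_0^1.
Choose V so that boundary terms are either known or forced to vanish.
u is Dirichlet: u(0) = u(1) = 0. Let V = H^1_0(0, 1); then v(0) = v(1) = 0, and [u' v]_0^1 = 0.
Weak formulation: find u (satisfying any essential BC) such that ∫_0^1 u'(x) v'(x) dx = ∫_0^1 f v dx for all v ∈ V.
Substituting f(x) = -3*x^2 + x - 1, the right-hand side is ∫_0^1 (-3*x^2 + x - 1) v dx.


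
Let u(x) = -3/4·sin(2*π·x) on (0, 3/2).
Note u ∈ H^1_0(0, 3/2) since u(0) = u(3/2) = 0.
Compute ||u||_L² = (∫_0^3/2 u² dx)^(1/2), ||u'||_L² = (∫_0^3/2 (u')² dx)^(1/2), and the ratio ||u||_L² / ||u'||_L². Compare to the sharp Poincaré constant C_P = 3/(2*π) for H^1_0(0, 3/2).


||u||_L² / ||u'||_L² = 1/(2*π) < C_P = 3/(2*π).

u(x) = -3/4·sin(2*π·x), so u'(x) = -3*π*cos(2*π*x)/2.
Writing u(x) = A·sin(kπx/L) with A = -3/4 and k = 3, use ∫_0^L sin²(kπx/L) dx = L/2 and ∫_0^L cos²(kπx/L) dx = L/2.
u² = 9/16·sin²(2*π·x) and (u')² = 9*π^2/4·cos²(2*π·x), and each of sin², cos² integrates to L/2 = 3/4 over (0, 3/2).
∫_0^3/2 u² dx = 27/64, so ||u||_L² = 3*sqrt(3)/8.
∫_0^3/2 (u')² dx = 27*π^2/16, so ||u'||_L² = 3*sqrt(3)*π/4.
Ratio ||u||_L² / ||u'||_L² = 1/(2*π).
Sharp Poincaré constant on H^1_0(0, 3/2) is C_P = L/π = 3/(2*π), achieved by sin(2*π/3·x).
This is the k = 3 harmonic; the ratio L/(kπ) is strictly less than C_P = L/π, consistent with the sharp inequality ||u||_L² ≤ C_P ||u'||_L².


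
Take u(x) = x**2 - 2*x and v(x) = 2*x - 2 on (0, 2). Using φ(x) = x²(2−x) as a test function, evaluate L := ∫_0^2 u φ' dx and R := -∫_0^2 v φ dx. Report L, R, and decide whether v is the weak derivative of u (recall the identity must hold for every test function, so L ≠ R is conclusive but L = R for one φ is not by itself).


LHS = -8/15, RHS = -8/15. Yes, v = u' weakly.

u(x) = x**2 - 2*x, classical derivative u'(x) = 2*x - 2.
φ(x) = x²(2−x), so φ'(x) = x*(4 - 3*x).
Note φ(0) = φ(2) = 0, so the boundary term u·φ vanishes.
LHS = ∫_0^2 u(x) φ'(x) dx = ∫_0^2 (-3*x^4 + 10*x^3 - 8*x^2) dx. Term by term:
  ∫_0^2 -3*x^4 dx = -96/5;  ∫_0^2 10*x^3 dx = 40;  ∫_0^2 -8*x^2 dx = -64/3.
Sum: -96/5 + 40 − 64/3 = -8/15.
So LHS = -8/15.
∫_0^2 v(x) φ(x) dx = ∫_0^2 (-2*x^4 + 6*x^3 - 4*x^2) dx. Term by term:
  ∫_0^2 -2*x^4 dx = -64/5;  ∫_0^2 6*x^3 dx = 24;  ∫_0^2 -4*x^2 dx = -32/3.
Sum: -64/5 + 24 − 32/3 = 8/15.
So RHS = -∫_0^2 v(x) φ(x) dx = -8/15.
LHS = RHS, so the identity holds for this test φ.
Moreover u is smooth here and v(x) = u'(x) = 2*x - 2 pointwise, so the identity holds for every test function. Hence v is the weak derivative of u.


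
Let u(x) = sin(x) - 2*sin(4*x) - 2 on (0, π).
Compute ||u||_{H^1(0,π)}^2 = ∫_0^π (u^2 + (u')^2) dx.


||u||_{H^1(0,π)}^2 = -8 + 39*π

u'(x) = cos(x) - 8*cos(4*x).
Expand u² and (u')² and integrate term by term on (0, π), using: for integers n ≥ 1, ∫_0^π sin²(nx) dx = ∫_0^π cos²(nx) dx = π/2; for n ≠ n', ∫_0^π sin(nx)sin(n'x) dx = ∫_0^π cos(nx)cos(n'x) dx = 0; and by product-to-sum, ∫_0^π sin(nx)cos(n'x) dx = ½∫_0^π [sin((n+n')x) + sin((n−n')x)] dx, which is 0 when n+n' is even and 2n/(n²−n'²) when n+n' is odd (it need not vanish on (0, π)). For the constant mode: ∫_0^π 1 dx = π, ∫_0^π cos(nx) dx = 0, ∫_0^π sin(nx) dx = (1−(−1)^n)/n.
  u² squared terms: (-2)²·∫1 dx = 4·π = 4*π;  (-2)²·∫sin(4x)² dx = 4·π/2 = 2*π;  (1)²·∫sin(x)² dx = 1·π/2 = π/2.
  u² cross terms: 2·(-2)·(-2)·∫1·sin(4x) dx = 8·(0) = 0;  2·(-2)·(1)·∫1·sin(x) dx = -4·(2) = -8;  2·(-2)·(1)·∫sin(4x)·sin(x) dx = -4·(0) = 0.
  So ∫_0^π u² dx = 4*π + 2*π + π/2 + 0 − 8 + 0 = -8 + 13*π/2.
  (u')² squared terms: (-8)²·∫cos(4x)² dx = 64·π/2 = 32*π;  (1)²·∫cos(x)² dx = 1·π/2 = π/2.
  (u')² cross terms: 2·(-8)·(1)·∫cos(4x)·cos(x) dx = -16·(0) = 0.
  So ∫_0^π (u')² dx = 32*π + π/2 + 0 = 65*π/2.
||u||_{H^1}^2 = (-8 + 13*π/2) + (65*π/2) = -8 + 39*π.


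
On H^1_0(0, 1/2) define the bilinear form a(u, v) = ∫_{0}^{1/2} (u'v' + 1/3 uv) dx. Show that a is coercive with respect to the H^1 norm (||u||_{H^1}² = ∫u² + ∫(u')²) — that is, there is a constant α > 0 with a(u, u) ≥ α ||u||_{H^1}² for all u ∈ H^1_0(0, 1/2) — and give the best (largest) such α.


α = (1 + 12*π^2)/(3*(1 + 4*π^2))

Coercivity of a(·,·) on H^1_0(0, 1/2) means a(u, u) ≥ α ||u||_{H^1}² for every u ∈ H^1_0.
The interval has length L = 1/2, and Poincaré/coercivity depend only on L. Here a(u, u) = ∫(u')² + (1/3)·∫u².
Here 0 < c = 1/3 < 1. The condition a(u,u) ≥ α||u||_{H^1}² reads (1−α)∫(u')² ≥ (α−c)∫u². Any admissible α is ≤ 1 (rapidly oscillating u have ∫u²/∫(u')² → 0), and α = 1 would force 0 ≥ (1−c)∫u², impossible since c < 1; so 1−α > 0. By the sharp Poincaré inequality on H^1_0 of an interval of length L, ∫(u')² ≥ (π/L)²∫u² with equality for the first sine mode sin(π(x−x₀)/L) (x₀ the left endpoint), so the inequality holds for all u iff (1−α)(π/L)² ≥ α − c, i.e. α ≤ ((π/L)² + c)/((π/L)² + 1) = (1 + c(L/π)²)/(1 + (L/π)²). With (π/L)² = 4*π^2 and c = 1/3, the largest admissible constant is α = ((π/L)² + c)/((π/L)² + 1).
Simplifying, α = (1 + 12*π^2)/(3*(1 + 4*π^2)).


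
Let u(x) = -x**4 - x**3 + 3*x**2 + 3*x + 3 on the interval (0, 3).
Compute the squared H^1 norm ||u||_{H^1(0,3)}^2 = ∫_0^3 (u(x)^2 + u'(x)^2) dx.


||u||_{H^1}^2 = 897507/140

The H^1 norm (squared) on an interval (0, L) is
  ||u||_{H^1}^2 = ∫_0^L u(x)^2 dx + ∫_0^L u'(x)^2 dx.
Compute u'(x) = -4*x**3 - 3*x**2 + 6*x + 3.
Then u(x)^2 = x**8 + 2*x**7 - 5*x**6 - 12*x**5 - 3*x**4 + 12*x**3 + 27*x**2 + 18*x + 9 and u'(x)^2 = 16*x**6 + 24*x**5 - 39*x**4 - 60*x**3 + 18*x**2 + 36*x + 9.
Integrate each monomial from 0 to 3 using ∫_0^3 c·x^n dx = c·3^(n+1)/(n+1):
  ∫_0^3 u(x)^2 dx = ∫_0^3 (x^8 + 2*x^7 - 5*x^6 - 12*x^5 - 3*x^4 + 12*x^3 + 27*x^2 + 18*x + 9) dx. Term by term:
    ∫_0^3 x^8 dx = 2187;  ∫_0^3 2*x^7 dx = 6561/4;  ∫_0^3 -5*x^6 dx = -10935/7;
    ∫_0^3 -12*x^5 dx = -1458;  ∫_0^3 -3*x^4 dx = -729/5;  ∫_0^3 12*x^3 dx = 243;
    ∫_0^3 27*x^2 dx = 243;  ∫_0^3 18*x dx = 81;  ∫_0^3 9 dx = 27.
  Sum: 2187 + 6561/4 − 10935/7 − 1458 − 729/5 + 243 + 243 + 81 + 27 = 175743/140.
  ∫_0^3 u'(x)^2 dx = ∫_0^3 (16*x^6 + 24*x^5 - 39*x^4 - 60*x^3 + 18*x^2 + 36*x + 9) dx. Term by term:
    ∫_0^3 16*x^6 dx = 34992/7;  ∫_0^3 24*x^5 dx = 2916;  ∫_0^3 -39*x^4 dx = -9477/5;
    ∫_0^3 -60*x^3 dx = -1215;  ∫_0^3 18*x^2 dx = 162;  ∫_0^3 36*x dx = 162;
    ∫_0^3 9 dx = 27.
  Sum: 34992/7 + 2916 − 9477/5 − 1215 + 162 + 162 + 27 = 180441/35.
Adding: ||u||_{H^1}^2 = 175743/140 + 180441/35 = 897507/140.


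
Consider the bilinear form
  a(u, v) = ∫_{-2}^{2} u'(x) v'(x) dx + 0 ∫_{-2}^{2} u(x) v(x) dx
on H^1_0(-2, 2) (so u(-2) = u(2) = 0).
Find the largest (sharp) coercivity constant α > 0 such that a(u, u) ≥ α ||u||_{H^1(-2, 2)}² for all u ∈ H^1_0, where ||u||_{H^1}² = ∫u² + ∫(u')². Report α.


α = π^2/(π^2 + 16)

Coercivity of a(·,·) on H^1_0(-2, 2) means a(u, u) ≥ α ||u||_{H^1}² for every u ∈ H^1_0.
The interval has length L = 4, and Poincaré/coercivity depend only on L. Here a(u, u) = ∫(u')² + (0)·∫u².
Here c = 0, so a(u,u) = ∫(u')² alone. The condition a(u,u) ≥ α||u||_{H^1}² reads (1−α)∫(u')² ≥ (α−c)∫u². Any admissible α is ≤ 1 (rapidly oscillating u have ∫u²/∫(u')² → 0), and α = 1 would force 0 ≥ (1−c)∫u², impossible since c < 1; so 1−α > 0. By the sharp Poincaré inequality on H^1_0 of an interval of length L, ∫(u')² ≥ (π/L)²∫u² with equality for the first sine mode sin(π(x−x₀)/L) (x₀ the left endpoint), so the inequality holds for all u iff (1−α)(π/L)² ≥ α − c, i.e. α ≤ ((π/L)² + c)/((π/L)² + 1) = (1 + c(L/π)²)/(1 + (L/π)²). (Direct route, valid since c ≤ 0: Poincaré gives c∫u² ≥ c(L/π)²∫(u')², so a(u,u) ≥ (1 + c(L/π)²)∫(u')², while ||u||_{H^1}² ≤ (1 + (L/π)²)∫(u')²; dividing yields the same α.) With (π/L)² = π^2/16 and c = 0, the largest admissible constant is α = ((π/L)² + c)/((π/L)² + 1).
Simplifying, α = π^2/(π^2 + 16).


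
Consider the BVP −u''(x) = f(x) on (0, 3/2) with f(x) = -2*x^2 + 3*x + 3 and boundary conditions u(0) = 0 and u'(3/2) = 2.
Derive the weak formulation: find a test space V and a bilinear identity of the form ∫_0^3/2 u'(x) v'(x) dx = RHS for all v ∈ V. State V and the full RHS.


V = {v ∈ H^1(0, 3/2) : v(0) = 0} (test functions vanish at x = 0 where u is specified); weak form: ∫_0^3/2 u'v' dx = ∫_0^3/2 (-2*x^2 + 3*x + 3) v dx + 2·v(3/2) for all v ∈ V.

Multiply both sides by a test function v and integrate from 0 to 3/2:
  ∫_0^3/2 −u''(x) v(x) dx = ∫_0^3/2 f(x) v(x) dx.
Integrate the LHS by parts once:
  ∫_0^3/2 −u'' v dx = −[u'(x) v(x)]_0^3/2 + ∫_0^3/2 u'(x) v'(x) dx.
Thus ∫_0^3/2 u'(x) v'(x) dx = ∫_0^3/2 f(x) v(x) dx + [u'(x) v(x)]_0^3/2.
Choose V so that boundary terms are either known or forced to vanish.
Mixed BC: u(0) = 0 (Dirichlet) and u'(3/2) = 2 (Neumann). Define V = {v ∈ H^1(0, 3/2) : v(0) = 0}. Then [u' v]_0^3/2 = u'(3/2)·v(3/2) − u'(0)·0 = 2·v(3/2).
Weak formulation: find u (satisfying any essential BC) such that ∫_0^3/2 u'(x) v'(x) dx = ∫_0^3/2 f v dx + 2·v(3/2) for all v ∈ V (Dirichlet at 0 absorbed into V; Neumann datum at x = 3/2 contributes the boundary term).
Substituting f(x) = -2*x^2 + 3*x + 3, the right-hand side is ∫_0^3/2 (-2*x^2 + 3*x + 3) v dx + 2·v(3/2).


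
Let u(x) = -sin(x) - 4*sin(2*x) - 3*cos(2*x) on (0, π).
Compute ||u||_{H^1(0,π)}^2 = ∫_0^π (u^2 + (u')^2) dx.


||u||_{H^1(0,π)}^2 = -20 + 127*π/2

u'(x) = 6*sin(2*x) - cos(x) - 8*cos(2*x).
Expand u² and (u')² and integrate term by term on (0, π), using: for integers n ≥ 1, ∫_0^π sin²(nx) dx = ∫_0^π cos²(nx) dx = π/2; for n ≠ n', ∫_0^π sin(nx)sin(n'x) dx = ∫_0^π cos(nx)cos(n'x) dx = 0; and by product-to-sum, ∫_0^π sin(nx)cos(n'x) dx = ½∫_0^π [sin((n+n')x) + sin((n−n')x)] dx, which is 0 when n+n' is even and 2n/(n²−n'²) when n+n' is odd (it need not vanish on (0, π)).
  u² squared terms: (-1)²·∫sin(x)² dx = 1·π/2 = π/2;  (-4)²·∫sin(2x)² dx = 16·π/2 = 8*π;  (-3)²·∫cos(2x)² dx = 9·π/2 = 9*π/2.
  u² cross terms: 2·(-1)·(-4)·∫sin(x)·sin(2x) dx = 8·(0) = 0;  2·(-1)·(-3)·∫sin(x)·cos(2x) dx = 6·(-2/3) = -4;  2·(-4)·(-3)·∫sin(2x)·cos(2x) dx = 24·(0) = 0.
  So ∫_0^π u² dx = π/2 + 8*π + 9*π/2 + 0 − 4 + 0 = -4 + 13*π.
  (u')² squared terms: (-1)²·∫cos(x)² dx = 1·π/2 = π/2;  (-8)²·∫cos(2x)² dx = 64·π/2 = 32*π;  (6)²·∫sin(2x)² dx = 36·π/2 = 18*π.
  (u')² cross terms: 2·(-1)·(-8)·∫cos(x)·cos(2x) dx = 16·(0) = 0;  2·(-1)·(6)·∫cos(x)·sin(2x) dx = -12·(4/3) = -16;  2·(-8)·(6)·∫cos(2x)·sin(2x) dx = -96·(0) = 0.
  So ∫_0^π (u')² dx = π/2 + 32*π + 18*π + 0 − 16 + 0 = -16 + 101*π/2.
||u||_{H^1}^2 = (-4 + 13*π) + (-16 + 101*π/2) = -20 + 127*π/2.


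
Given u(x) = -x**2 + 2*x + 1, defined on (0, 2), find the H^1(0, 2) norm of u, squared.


||u||_{H^1}^2 = 42/5

The H^1 norm (squared) on an interval (0, L) is
  ||u||_{H^1}^2 = ∫_0^L u(x)^2 dx + ∫_0^L u'(x)^2 dx.
Compute u'(x) = 2 - 2*x.
Then u(x)^2 = x**4 - 4*x**3 + 2*x**2 + 4*x + 1 and u'(x)^2 = 4*x**2 - 8*x + 4.
Integrate each monomial from 0 to 2 using ∫_0^2 c·x^n dx = c·2^(n+1)/(n+1):
  ∫_0^2 u(x)^2 dx = ∫_0^2 (x^4 - 4*x^3 + 2*x^2 + 4*x + 1) dx. Term by term:
    ∫_0^2 x^4 dx = 32/5;  ∫_0^2 -4*x^3 dx = -16;  ∫_0^2 2*x^2 dx = 16/3;
    ∫_0^2 4*x dx = 8;  ∫_0^2 1 dx = 2.
  Sum: 32/5 − 16 + 16/3 + 8 + 2 = 86/15.
  ∫_0^2 u'(x)^2 dx = ∫_0^2 (4*x^2 - 8*x + 4) dx. Term by term:
    ∫_0^2 4*x^2 dx = 32/3;  ∫_0^2 -8*x dx = -16;  ∫_0^2 4 dx = 8.
  Sum: 32/3 − 16 + 8 = 8/3.
Adding: ||u||_{H^1}^2 = 86/15 + 8/3 = 42/5.


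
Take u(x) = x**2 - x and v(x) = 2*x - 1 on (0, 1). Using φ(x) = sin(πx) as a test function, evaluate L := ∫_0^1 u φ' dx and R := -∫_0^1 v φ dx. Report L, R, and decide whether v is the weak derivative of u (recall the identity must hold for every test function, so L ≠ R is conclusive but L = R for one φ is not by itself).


LHS = 0, RHS = 0. Yes, v = u' weakly.

u(x) = x**2 - x, classical derivative u'(x) = 2*x - 1.
φ(x) = sin(πx), so φ'(x) = π*cos(π*x).
Note φ(0) = φ(1) = 0, so the boundary term u·φ vanishes.
LHS = ∫_0^1 u(x) φ'(x) dx = ∫_0^1 (π*x^2*cos(π*x) - π*x*cos(π*x)) dx. Term by term:
  ∫_0^1 π*x^2*cos(π*x) dx = -2/π;  ∫_0^1 -π*x*cos(π*x) dx = 2/π.
Sum: -2/π + 2/π = 0.
So LHS = 0.
∫_0^1 v(x) φ(x) dx = ∫_0^1 (2*x*sin(π*x) - sin(π*x)) dx. Term by term:
  ∫_0^1 -sin(π*x) dx = -2/π;  ∫_0^1 2*x*sin(π*x) dx = 2/π.
Sum: -2/π + 2/π = 0.
So RHS = -∫_0^1 v(x) φ(x) dx = 0.
LHS = RHS, so the identity holds for this test φ.
Moreover u is smooth here and v(x) = u'(x) = 2*x - 1 pointwise, so the identity holds for every test function. Hence v is the weak derivative of u.


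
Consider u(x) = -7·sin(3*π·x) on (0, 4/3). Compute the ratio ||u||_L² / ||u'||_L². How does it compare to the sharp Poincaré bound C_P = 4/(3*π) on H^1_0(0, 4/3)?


||u||_L² / ||u'||_L² = 1/(3*π) < C_P = 4/(3*π).

u(x) = -7·sin(3*π·x), so u'(x) = -21*π*cos(3*π*x).
Writing u(x) = A·sin(kπx/L) with A = -7 and k = 4, use ∫_0^L sin²(kπx/L) dx = L/2 and ∫_0^L cos²(kπx/L) dx = L/2.
u² = 49·sin²(3*π·x) and (u')² = 441*π^2·cos²(3*π·x), and each of sin², cos² integrates to L/2 = 2/3 over (0, 4/3).
∫_0^4/3 u² dx = 98/3, so ||u||_L² = 7*sqrt(6)/3.
∫_0^4/3 (u')² dx = 294*π^2, so ||u'||_L² = 7*sqrt(6)*π.
Ratio ||u||_L² / ||u'||_L² = 1/(3*π).
Sharp Poincaré constant on H^1_0(0, 4/3) is C_P = L/π = 4/(3*π), achieved by sin(3*π/4·x).
This is the k = 4 harmonic; the ratio L/(kπ) is strictly less than C_P = L/π, consistent with the sharp inequality ||u||_L² ≤ C_P ||u'||_L².


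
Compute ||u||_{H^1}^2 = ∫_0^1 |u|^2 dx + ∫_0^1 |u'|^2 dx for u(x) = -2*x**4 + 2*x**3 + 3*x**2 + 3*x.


||u||_{H^1}^2 = 4333/90

The H^1 norm (squared) on an interval (0, L) is
  ||u||_{H^1}^2 = ∫_0^L u(x)^2 dx + ∫_0^L u'(x)^2 dx.
Compute u'(x) = -8*x**3 + 6*x**2 + 6*x + 3.
Then u(x)^2 = 4*x**8 - 8*x**7 - 8*x**6 + 21*x**4 + 18*x**3 + 9*x**2 and u'(x)^2 = 64*x**6 - 96*x**5 - 60*x**4 + 24*x**3 + 72*x**2 + 36*x + 9.
Integrate each monomial from 0 to 1 using ∫_0^1 c·x^n dx = c·1^(n+1)/(n+1):
  ∫_0^1 u(x)^2 dx = ∫_0^1 (4*x^8 - 8*x^7 - 8*x^6 + 21*x^4 + 18*x^3 + 9*x^2) dx. Term by term:
    ∫_0^1 4*x^8 dx = 4/9;  ∫_0^1 -8*x^7 dx = -1;  ∫_0^1 -8*x^6 dx = -8/7;
    ∫_0^1 21*x^4 dx = 21/5;  ∫_0^1 18*x^3 dx = 9/2;  ∫_0^1 9*x^2 dx = 3.
  Sum: 4/9 − 1 − 8/7 + 21/5 + 9/2 + 3 = 6301/630.
  ∫_0^1 u'(x)^2 dx = ∫_0^1 (64*x^6 - 96*x^5 - 60*x^4 + 24*x^3 + 72*x^2 + 36*x + 9) dx. Term by term:
    ∫_0^1 64*x^6 dx = 64/7;  ∫_0^1 -96*x^5 dx = -16;  ∫_0^1 -60*x^4 dx = -12;
    ∫_0^1 24*x^3 dx = 6;  ∫_0^1 72*x^2 dx = 24;  ∫_0^1 36*x dx = 18;
    ∫_0^1 9 dx = 9.
  Sum: 64/7 − 16 − 12 + 6 + 24 + 18 + 9 = 267/7.
Adding: ||u||_{H^1}^2 = 6301/630 + 267/7 = 4333/90.


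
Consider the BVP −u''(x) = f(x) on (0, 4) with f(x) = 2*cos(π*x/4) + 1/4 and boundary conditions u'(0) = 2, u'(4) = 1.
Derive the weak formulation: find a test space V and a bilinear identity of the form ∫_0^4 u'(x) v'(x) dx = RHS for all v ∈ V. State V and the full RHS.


V = H^1(0, 4) (v unrestricted at boundary; u is determined up to an additive constant); weak form: ∫_0^4 u'v' dx = ∫_0^4 (2*cos(π*x/4) + 1/4) v dx + v(4) − 2·v(0) for all v ∈ V.

Multiply both sides by a test function v and integrate from 0 to 4:
  ∫_0^4 −u''(x) v(x) dx = ∫_0^4 f(x) v(x) dx.
Integrate the LHS by parts once:
  ∫_0^4 −u'' v dx = −[u'(x) v(x)]_0^4 + ∫_0^4 u'(x) v'(x) dx.
Thus ∫_0^4 u'(x) v'(x) dx = ∫_0^4 f(x) v(x) dx + [u'(x) v(x)]_0^4.
Choose V so that boundary terms are either known or forced to vanish.
u has inhomogeneous Neumann u'(0) = 2, u'(4) = 1. [u' v]_0^4 = (1)·v(4) − (2)·v(0) = v(4) − 2·v(0). Take V = H^1(0, 4); boundary term becomes part of RHS.
Weak formulation: find u (satisfying any essential BC) such that ∫_0^4 u'(x) v'(x) dx = ∫_0^4 f v dx + v(4) − 2·v(0) for all v ∈ V (Neumann data are natural BCs: they enter the RHS as boundary terms).
Substituting f(x) = 2*cos(π*x/4) + 1/4, the right-hand side is ∫_0^4 (2*cos(π*x/4) + 1/4) v dx + v(4) − 2·v(0).
Compatibility check (pure Neumann): taking v ≡ 1 ∈ V gives 0 = ∫_0^4 f dx + (1) − (2), i.e. ∫_0^4 f dx must equal u'(0) − u'(4) = 1. Indeed ∫_0^4 (2*cos(π*x/4) + 1/4) dx = 1, so the data are compatible. The solution is then unique only up to an additive constant (fix it e.g. by requiring ∫_0^4 u dx = 0).


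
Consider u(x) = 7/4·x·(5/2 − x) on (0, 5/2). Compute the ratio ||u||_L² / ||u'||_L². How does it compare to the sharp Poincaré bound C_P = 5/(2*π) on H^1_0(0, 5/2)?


||u||_L² / ||u'||_L² = sqrt(10)/4 < C_P = 5/(2*π).

u(x) = 7/4·x·(5/2 − x), so u'(x) = 35/8 - 7*x/2.
u(x) = 7/4·x·(5/2 − x) vanishes at x = 0 and x = 5/2, so u ∈ H^1_0(0, 5/2). Differentiate via the product rule and integrate the resulting polynomials term by term.
  ∫_0^5/2 u² dx = ∫_0^5/2 (49*x^4/16 - 245*x^3/16 + 1225*x^2/64) dx. Term by term:
    ∫_0^5/2 49*x^4/16 dx = 30625/512;  ∫_0^5/2 -245*x^3/16 dx = -153125/1024;  ∫_0^5/2 1225*x^2/64 dx = 153125/1536.
  Sum: 30625/512 − 153125/1024 + 153125/1536 = 30625/3072.
  ∫_0^5/2 (u')² dx = ∫_0^5/2 (49*x^2/4 - 245*x/8 + 1225/64) dx. Term by term:
    ∫_0^5/2 49*x^2/4 dx = 6125/96;  ∫_0^5/2 -245*x/8 dx = -6125/64;  ∫_0^5/2 1225/64 dx = 6125/128.
  Sum: 6125/96 − 6125/64 + 6125/128 = 6125/384.
∫_0^5/2 u² dx = 30625/3072, so ||u||_L² = 175*sqrt(3)/96.
∫_0^5/2 (u')² dx = 6125/384, so ||u'||_L² = 35*sqrt(30)/48.
Ratio ||u||_L² / ||u'||_L² = sqrt(10)/4.
Sharp Poincaré constant on H^1_0(0, 5/2) is C_P = L/π = 5/(2*π), achieved by sin(2*π/5·x).
A polynomial bump cannot attain the sharp Poincaré constant (only the first sine eigenfunction does), so the ratio is strictly less than C_P, consistent with ||u||_L² ≤ C_P ||u'||_L².


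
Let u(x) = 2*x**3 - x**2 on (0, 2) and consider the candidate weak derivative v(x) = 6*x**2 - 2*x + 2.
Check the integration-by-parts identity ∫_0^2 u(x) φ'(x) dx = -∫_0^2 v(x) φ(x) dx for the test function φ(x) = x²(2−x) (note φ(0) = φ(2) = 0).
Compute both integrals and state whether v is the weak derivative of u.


LHS = -48/5, RHS = -184/15. No, v is not the weak derivative of u.

u(x) = 2*x**3 - x**2, classical derivative u'(x) = 6*x**2 - 2*x.
φ(x) = x²(2−x), so φ'(x) = x*(4 - 3*x).
Note φ(0) = φ(2) = 0, so the boundary term u·φ vanishes.
LHS = ∫_0^2 u(x) φ'(x) dx = ∫_0^2 (-6*x^5 + 11*x^4 - 4*x^3) dx. Term by term:
  ∫_0^2 -6*x^5 dx = -64;  ∫_0^2 11*x^4 dx = 352/5;  ∫_0^2 -4*x^3 dx = -16.
Sum: -64 + 352/5 − 16 = -48/5.
So LHS = -48/5.
∫_0^2 v(x) φ(x) dx = ∫_0^2 (-6*x^5 + 14*x^4 - 6*x^3 + 4*x^2) dx. Term by term:
  ∫_0^2 -6*x^5 dx = -64;  ∫_0^2 14*x^4 dx = 448/5;  ∫_0^2 -6*x^3 dx = -24;
  ∫_0^2 4*x^2 dx = 32/3.
Sum: -64 + 448/5 − 24 + 32/3 = 184/15.
So RHS = -∫_0^2 v(x) φ(x) dx = -184/15.
LHS − RHS = 8/3 ≠ 0, so the identity fails.
(For a valid weak derivative the identity must hold for EVERY test function, in particular this one. The failure shows v is NOT the weak derivative of u.)
Correct weak derivative would be u'(x) = 6*x**2 - 2*x.
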